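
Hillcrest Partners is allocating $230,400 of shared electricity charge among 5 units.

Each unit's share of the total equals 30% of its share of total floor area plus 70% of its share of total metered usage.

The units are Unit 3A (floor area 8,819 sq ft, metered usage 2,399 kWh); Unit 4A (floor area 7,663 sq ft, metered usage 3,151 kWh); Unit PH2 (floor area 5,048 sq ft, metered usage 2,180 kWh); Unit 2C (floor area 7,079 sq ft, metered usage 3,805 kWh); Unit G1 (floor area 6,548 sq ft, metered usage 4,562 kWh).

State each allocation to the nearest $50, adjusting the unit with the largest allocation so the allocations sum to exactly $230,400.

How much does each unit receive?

Totals — floor area 35,157, metered usage 16,097.
Blended shares (30% floor area + 70% metered usage): Unit 3A 0.1796; Unit 4A 0.2024; Unit PH2 0.1379; Unit 2C 0.2259; Unit G1 0.2543.
Raw shares: Unit 3A 41,374.69; Unit 4A 46,636.43; Unit PH2 31,766.54; Unit 2C 52,040.86; Unit G1 58,581.47.
After rounding ($50): Unit 3A $41,350; Unit 4A $46,650; Unit PH2 $31,750; Unit 2C $52,050; Unit G1 $58,600. Sum = $230,400.
Rounded total matches; no reconciliation needed.

Unit 3A: $41,350 · Unit 4A: $46,650 · Unit PH2: $31,750 · Unit 2C: $52,050 · Unit G1: $58,600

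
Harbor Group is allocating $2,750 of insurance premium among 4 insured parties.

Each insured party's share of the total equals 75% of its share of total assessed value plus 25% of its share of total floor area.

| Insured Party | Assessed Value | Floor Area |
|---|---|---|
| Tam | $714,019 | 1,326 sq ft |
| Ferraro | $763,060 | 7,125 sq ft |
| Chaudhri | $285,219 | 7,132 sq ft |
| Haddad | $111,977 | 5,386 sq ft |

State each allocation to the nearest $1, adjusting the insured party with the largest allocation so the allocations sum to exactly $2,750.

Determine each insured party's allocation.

Tam: $829; Ferraro: $1,073; Chaudhri: $548; Haddad: $300

Totals — assessed value 1,874,275, floor area 20,969.
Composite weights (75% assessed value + 25% floor area): Tam 0.3015; Ferraro 0.3903; Chaudhri 0.1992; Haddad 0.1090.
Raw shares: Tam 829.20; Ferraro 1,073.29; Chaudhri 547.70; Haddad 299.81.
At nearest $1: Tam $829; Ferraro $1,073; Chaudhri $548; Haddad $300. Sum = $2,750.
Sum already equals the total — no adjustment.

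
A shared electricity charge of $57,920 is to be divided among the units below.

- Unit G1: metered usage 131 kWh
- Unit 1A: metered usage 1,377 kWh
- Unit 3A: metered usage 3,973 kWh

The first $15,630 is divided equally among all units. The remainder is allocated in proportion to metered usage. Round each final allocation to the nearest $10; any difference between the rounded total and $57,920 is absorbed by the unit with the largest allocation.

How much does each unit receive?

$15,630 shared equally gives $5,210 per unit.
Remainder $42,290 by metered usage (total 5,481): Unit G1 1,010.76 → $1,010; Unit 1A 10,624.58 → $10,620; Unit 3A 30,654.66 → $30,650.
Rounding difference +$10 on remainder applied to Unit 3A.
Totals: Unit G1 $5,210 + $1,010 = $6,220; Unit 1A $5,210 + $10,620 = $15,830; Unit 3A $5,210 + $30,660 = $35,870.

Unit G1: $6,220; Unit 1A: $15,830; Unit 3A: $35,870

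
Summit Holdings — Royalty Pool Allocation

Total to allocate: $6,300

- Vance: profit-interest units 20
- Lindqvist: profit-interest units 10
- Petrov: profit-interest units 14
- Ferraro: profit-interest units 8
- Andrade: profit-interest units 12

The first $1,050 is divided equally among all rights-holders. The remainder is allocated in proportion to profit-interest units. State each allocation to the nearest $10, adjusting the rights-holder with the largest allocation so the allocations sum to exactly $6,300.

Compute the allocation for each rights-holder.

First tranche $1,050 split equally: $210 each.
Remainder $5,250 by profit-interest units (total 64): Vance 1,640.62 → $1,640; Lindqvist 820.31 → $820; Petrov 1,148.44 → $1,150; Ferraro 656.25 → $660; Andrade 984.38 → $980.
Totals: Vance $210 + $1,640 = $1,850; Lindqvist $210 + $820 = $1,030; Petrov $210 + $1,150 = $1,360; Ferraro $210 + $660 = $870; Andrade $210 + $980 = $1,190.

Vance: $1,850; Lindqvist: $1,030; Petrov: $1,360; Ferraro: $870; Andrade: $1,190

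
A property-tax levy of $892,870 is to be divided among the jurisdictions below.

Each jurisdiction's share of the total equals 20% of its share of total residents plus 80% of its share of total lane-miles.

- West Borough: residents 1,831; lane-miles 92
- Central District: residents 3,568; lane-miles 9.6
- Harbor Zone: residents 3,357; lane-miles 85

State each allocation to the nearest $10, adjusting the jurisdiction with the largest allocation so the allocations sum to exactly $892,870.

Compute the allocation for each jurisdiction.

West Borough: $389,510; Central District: $109,520; Harbor Zone: $393,840

Residents total 8,756; lane-miles total 186.6.
Combined weights (20% residents + 80% lane-miles): West Borough 0.4362; Central District 0.1227; Harbor Zone 0.4411.
Raw shares: West Borough 389,513.94; Central District 109,515.82; Harbor Zone 393,840.24.
After rounding ($10): West Borough $389,510; Central District $109,520; Harbor Zone $393,840. Sum = $892,870.
No rounding difference to absorb.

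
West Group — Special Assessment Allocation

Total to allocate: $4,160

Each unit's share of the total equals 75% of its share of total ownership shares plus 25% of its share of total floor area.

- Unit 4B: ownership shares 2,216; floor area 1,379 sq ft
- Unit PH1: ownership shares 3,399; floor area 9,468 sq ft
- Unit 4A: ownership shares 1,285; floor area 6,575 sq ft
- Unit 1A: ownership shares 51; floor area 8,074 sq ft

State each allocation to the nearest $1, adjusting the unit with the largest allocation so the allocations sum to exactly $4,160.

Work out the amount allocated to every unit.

Unit 4B: $1,051 · Unit PH1: $1,912 · Unit 4A: $845 · Unit 1A: $352

Totals — ownership shares 6,951, floor area 25,496.
Composite weights (75% ownership shares + 25% floor area): Unit 4B 0.2526; Unit PH1 0.4596; Unit 4A 0.2031; Unit 1A 0.0847.
Proportional shares: Unit 4B 1,050.92; Unit PH1 1,911.87; Unit 4A 844.98; Unit 1A 352.24.
At nearest $1: Unit 4B $1,051; Unit PH1 $1,912; Unit 4A $845; Unit 1A $352. Sum = $4,160.
No rounding difference to absorb.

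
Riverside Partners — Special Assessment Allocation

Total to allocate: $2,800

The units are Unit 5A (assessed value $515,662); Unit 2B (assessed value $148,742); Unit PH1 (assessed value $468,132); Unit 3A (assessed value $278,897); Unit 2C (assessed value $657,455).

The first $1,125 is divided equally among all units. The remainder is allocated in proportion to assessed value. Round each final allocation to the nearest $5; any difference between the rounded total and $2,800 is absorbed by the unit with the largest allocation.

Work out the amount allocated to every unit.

Unit 5A: $640 | Unit 2B: $345 | Unit PH1: $605 | Unit 3A: $450 | Unit 2C: $760

First tranche $1,125 split equally: $225 each.
Remainder $1,675 by assessed value (total 2,068,888): Unit 5A 417.49 → $415; Unit 2B 120.42 → $120; Unit PH1 379.01 → $380; Unit 3A 225.80 → $225; Unit 2C 532.28 → $530.
Rounding difference +$5 on remainder applied to Unit 2C.
Totals: Unit 5A $225 + $415 = $640; Unit 2B $225 + $120 = $345; Unit PH1 $225 + $380 = $605; Unit 3A $225 + $225 = $450; Unit 2C $225 + $535 = $760.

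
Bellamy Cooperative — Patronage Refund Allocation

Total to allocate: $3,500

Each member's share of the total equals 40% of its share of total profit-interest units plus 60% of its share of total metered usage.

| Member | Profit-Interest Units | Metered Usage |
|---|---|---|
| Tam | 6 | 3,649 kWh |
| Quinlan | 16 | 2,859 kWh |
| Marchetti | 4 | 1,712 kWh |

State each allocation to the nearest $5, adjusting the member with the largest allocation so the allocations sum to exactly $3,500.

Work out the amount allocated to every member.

Tam: $1,255 | Quinlan: $1,590 | Marchetti: $655

Profit-interest units total 26; metered usage total 8,220.
Composite weights (40% profit-interest units + 60% metered usage): Tam 0.3587; Quinlan 0.4548; Marchetti 0.1865.
Raw shares: Tam 1,255.30; Quinlan 1,591.94; Marchetti 652.76.
Rounded to nearest $5: Tam $1,255; Quinlan $1,590; Marchetti $655. Sum = $3,500.
Rounded total matches; no reconciliation needed.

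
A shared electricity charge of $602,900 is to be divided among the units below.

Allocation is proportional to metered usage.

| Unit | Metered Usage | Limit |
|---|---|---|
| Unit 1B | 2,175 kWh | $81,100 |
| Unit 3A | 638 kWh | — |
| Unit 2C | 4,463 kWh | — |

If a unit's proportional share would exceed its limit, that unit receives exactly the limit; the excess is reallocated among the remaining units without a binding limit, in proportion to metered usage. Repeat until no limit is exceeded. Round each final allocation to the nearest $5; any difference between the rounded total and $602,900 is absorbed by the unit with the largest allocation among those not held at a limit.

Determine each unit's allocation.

Total metered usage = 7,276.
Unconstrained shares: Unit 1B 180,223.68; Unit 3A 52,865.61; Unit 2C 369,810.71.
Cap binds for Unit 1B ($81,100); remaining pool $521,800 reallocated over remaining metered usage 5,101.
Remaining shares: Unit 3A 65,263.36 → $65,265; Unit 2C 456,536.64 → $456,535.

Unit 1B: $81,100 · Unit 3A: $65,265 · Unit 2C: $456,535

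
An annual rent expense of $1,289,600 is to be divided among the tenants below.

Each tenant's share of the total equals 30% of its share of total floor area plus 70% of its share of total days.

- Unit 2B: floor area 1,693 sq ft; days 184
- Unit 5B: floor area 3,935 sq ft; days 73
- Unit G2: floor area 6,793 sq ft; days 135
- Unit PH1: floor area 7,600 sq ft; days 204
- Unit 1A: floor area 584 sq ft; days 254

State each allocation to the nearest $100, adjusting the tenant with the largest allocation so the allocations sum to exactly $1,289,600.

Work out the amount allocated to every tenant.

Totals — floor area 20,605, days 850.
Composite weights (30% floor area + 70% days): Unit 2B 0.1762; Unit 5B 0.1174; Unit G2 0.2101; Unit PH1 0.2787; Unit 1A 0.2177.
Unrounded shares: Unit 2B 227,200.14; Unit 5B 151,411.38; Unit G2 270,918.72; Unit PH1 359,350.59; Unit 1A 280,719.18.
Rounded to nearest $100: Unit 2B $227,200; Unit 5B $151,400; Unit G2 $270,900; Unit PH1 $359,400; Unit 1A $280,700. Sum = $1,289,600.
No rounding difference to absorb.

Unit 2B: $227,200 · Unit 5B: $151,400 · Unit G2: $270,900 · Unit PH1: $359,400 · Unit 1A: $280,700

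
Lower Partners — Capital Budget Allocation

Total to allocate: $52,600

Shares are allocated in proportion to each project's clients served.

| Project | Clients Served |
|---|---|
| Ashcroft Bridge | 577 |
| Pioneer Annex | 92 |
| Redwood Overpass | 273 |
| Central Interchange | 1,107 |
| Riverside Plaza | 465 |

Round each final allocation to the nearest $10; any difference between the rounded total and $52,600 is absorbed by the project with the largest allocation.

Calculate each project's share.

Ashcroft Bridge: $12,070 · Pioneer Annex: $1,920 · Redwood Overpass: $5,710 · Central Interchange: $23,170 · Riverside Plaza: $9,730

Combined clients served = 2,514.
Proportional shares: Ashcroft Bridge 577/2,514 × $52,600 = 12,072.47; Pioneer Annex 92/2,514 × $52,600 = 1,924.90; Redwood Overpass 273/2,514 × $52,600 = 5,711.93; Central Interchange 1,107/2,514 × $52,600 = 23,161.58; Riverside Plaza 465/2,514 × $52,600 = 9,729.12.
At nearest $10: Ashcroft Bridge $12,070; Pioneer Annex $1,920; Redwood Overpass $5,710; Central Interchange $23,160; Riverside Plaza $9,730. Sum = $52,590.
Difference $52,600 − $52,590 = +$10 applied to largest allocation (Central Interchange): Central Interchange becomes $23,170.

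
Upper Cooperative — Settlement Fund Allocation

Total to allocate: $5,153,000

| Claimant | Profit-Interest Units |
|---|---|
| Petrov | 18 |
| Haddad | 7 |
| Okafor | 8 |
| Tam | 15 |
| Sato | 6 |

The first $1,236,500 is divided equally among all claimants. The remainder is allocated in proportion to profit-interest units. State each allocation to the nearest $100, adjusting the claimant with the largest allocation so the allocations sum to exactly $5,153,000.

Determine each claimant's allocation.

Petrov: $1,552,800 | Haddad: $755,000 | Okafor: $827,500 | Tam: $1,335,200 | Sato: $682,500

First tranche $1,236,500 split equally: $247,300 each.
Remainder $3,916,500 by profit-interest units (total 54): Petrov 1,305,500.00 → $1,305,500; Haddad 507,694.44 → $507,700; Okafor 580,222.22 → $580,200; Tam 1,087,916.67 → $1,087,900; Sato 435,166.67 → $435,200.
Totals: Petrov $247,300 + $1,305,500 = $1,552,800; Haddad $247,300 + $507,700 = $755,000; Okafor $247,300 + $580,200 = $827,500; Tam $247,300 + $1,087,900 = $1,335,200; Sato $247,300 + $435,200 = $682,500.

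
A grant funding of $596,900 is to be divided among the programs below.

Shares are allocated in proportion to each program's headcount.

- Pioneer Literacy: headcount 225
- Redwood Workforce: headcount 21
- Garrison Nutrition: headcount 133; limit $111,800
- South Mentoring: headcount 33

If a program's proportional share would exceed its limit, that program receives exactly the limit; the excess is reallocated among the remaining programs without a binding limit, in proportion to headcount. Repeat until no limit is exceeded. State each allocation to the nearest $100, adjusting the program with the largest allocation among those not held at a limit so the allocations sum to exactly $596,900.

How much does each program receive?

Combined headcount = 412.
Proportional shares (ignoring caps): Pioneer Literacy 325,976.94; Redwood Workforce 30,424.51; Garrison Nutrition 192,688.59; South Mentoring 47,809.95.
Cap binds for Garrison Nutrition ($111,800); balance $485,100 reallocated over remaining headcount 279.
Redistributed shares: Pioneer Literacy 391,209.68 → $391,200; Redwood Workforce 36,512.90 → $36,500; South Mentoring 57,377.42 → $57,400.

Pioneer Literacy: $391,200 · Redwood Workforce: $36,500 · Garrison Nutrition: $111,800 · South Mentoring: $57,400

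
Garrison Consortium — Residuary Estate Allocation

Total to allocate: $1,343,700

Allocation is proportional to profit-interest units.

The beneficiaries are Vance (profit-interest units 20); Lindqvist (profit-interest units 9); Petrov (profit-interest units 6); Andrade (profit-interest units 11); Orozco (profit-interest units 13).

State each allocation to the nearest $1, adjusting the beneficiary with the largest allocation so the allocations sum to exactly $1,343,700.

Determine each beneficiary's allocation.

Vance: $455,493; Lindqvist: $204,971; Petrov: $136,647; Andrade: $250,520; Orozco: $296,069

Total profit-interest units = 59.
Pro-rata amounts: Vance 20/59 × $1,343,700 = 455,491.53; Lindqvist 9/59 × $1,343,700 = 204,971.19; Petrov 6/59 × $1,343,700 = 136,647.46; Andrade 11/59 × $1,343,700 = 250,520.34; Orozco 13/59 × $1,343,700 = 296,069.49.
Rounded to nearest $1: Vance $455,492; Lindqvist $204,971; Petrov $136,647; Andrade $250,520; Orozco $296,069. Sum = $1,343,699.
Difference $1,343,700 − $1,343,699 = +$1 applied to largest allocation (Vance): Vance becomes $455,493.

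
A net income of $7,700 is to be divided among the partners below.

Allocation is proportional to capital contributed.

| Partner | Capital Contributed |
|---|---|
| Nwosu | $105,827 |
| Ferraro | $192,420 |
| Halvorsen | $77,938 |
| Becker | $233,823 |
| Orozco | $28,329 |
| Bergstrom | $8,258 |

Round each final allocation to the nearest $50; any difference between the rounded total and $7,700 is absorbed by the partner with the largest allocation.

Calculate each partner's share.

Sum of capital contributed: 646,595.
Proportional shares: Nwosu 105,827/646,595 × $7,700 = 1,260.24; Ferraro 192,420/646,595 × $7,700 = 2,291.44; Halvorsen 77,938/646,595 × $7,700 = 928.13; Becker 233,823/646,595 × $7,700 = 2,784.49; Orozco 28,329/646,595 × $7,700 = 337.36; Bergstrom 8,258/646,595 × $7,700 = 98.34.
After rounding ($50): Nwosu $1,250; Ferraro $2,300; Halvorsen $950; Becker $2,800; Orozco $350; Bergstrom $100. Sum = $7,750.
Difference $7,700 − $7,750 = −$50 applied to largest allocation (Becker): Becker becomes $2,750.

Nwosu: $1,250 · Ferraro: $2,300 · Halvorsen: $950 · Becker: $2,750 · Orozco: $350 · Bergstrom: $100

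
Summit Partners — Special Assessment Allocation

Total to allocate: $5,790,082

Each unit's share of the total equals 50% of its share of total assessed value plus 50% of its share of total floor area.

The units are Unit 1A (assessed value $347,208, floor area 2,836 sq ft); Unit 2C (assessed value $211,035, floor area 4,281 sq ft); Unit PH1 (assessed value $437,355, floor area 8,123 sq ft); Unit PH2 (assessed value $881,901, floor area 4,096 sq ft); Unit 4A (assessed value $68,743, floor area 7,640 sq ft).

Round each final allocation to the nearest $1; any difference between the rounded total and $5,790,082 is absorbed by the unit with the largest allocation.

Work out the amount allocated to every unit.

Assessed value total 1,946,242; floor area total 26,976.
Blended shares (50% assessed value + 50% floor area): Unit 1A 0.1418; Unit 2C 0.1336; Unit PH1 0.2629; Unit PH2 0.3025; Unit 4A 0.1593.
Unrounded shares: Unit 1A 820,830.04; Unit 2C 773,348.43; Unit PH1 1,522,320.25; Unit PH2 1,751,409.65; Unit 4A 922,173.62.
After rounding ($1): Unit 1A $820,830; Unit 2C $773,348; Unit PH1 $1,522,320; Unit PH2 $1,751,410; Unit 4A $922,174. Sum = $5,790,082.
Sum already equals the total — no adjustment.

Unit 1A: $820,830; Unit 2C: $773,348; Unit PH1: $1,522,320; Unit PH2: $1,751,410; Unit 4A: $922,174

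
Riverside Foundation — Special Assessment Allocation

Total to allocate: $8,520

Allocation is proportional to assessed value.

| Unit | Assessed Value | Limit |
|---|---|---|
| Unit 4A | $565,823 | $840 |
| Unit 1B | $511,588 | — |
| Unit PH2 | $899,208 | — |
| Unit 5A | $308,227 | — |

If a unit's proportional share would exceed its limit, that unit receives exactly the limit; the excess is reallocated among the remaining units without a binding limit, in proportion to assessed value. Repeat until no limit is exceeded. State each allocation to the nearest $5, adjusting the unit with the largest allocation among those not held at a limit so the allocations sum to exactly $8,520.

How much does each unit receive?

Combined assessed value = 2,284,846.
Pro-rata shares before constraints: Unit 4A 2,109.91; Unit 1B 1,907.67; Unit PH2 3,353.07; Unit 5A 1,149.35.
Cap binds for Unit 4A ($840); remaining pool $7,680 reallocated over remaining assessed value 1,719,023.
Redistributed shares: Unit 1B 2,285.60 → $2,285; Unit PH2 4,017.35 → $4,015; Unit 5A 1,377.05 → $1,375.
Rounding difference +$5 applied to Unit PH2 → $4,020.

Unit 4A: $840; Unit 1B: $2,285; Unit PH2: $4,020; Unit 5A: $1,375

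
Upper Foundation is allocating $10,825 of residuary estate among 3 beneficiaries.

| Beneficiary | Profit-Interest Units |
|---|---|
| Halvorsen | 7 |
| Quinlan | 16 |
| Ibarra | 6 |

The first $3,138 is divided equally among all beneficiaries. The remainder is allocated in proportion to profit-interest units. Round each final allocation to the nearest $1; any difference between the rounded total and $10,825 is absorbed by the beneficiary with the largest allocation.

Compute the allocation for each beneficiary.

Halvorsen: $2,901; Quinlan: $5,288; Ibarra: $2,636

First tranche $3,138 split equally: $1,046 each.
Remainder $7,687 by profit-interest units (total 29): Halvorsen 1,855.48 → $1,855; Quinlan 4,241.10 → $4,241; Ibarra 1,590.41 → $1,590.
Rounding difference +$1 on remainder applied to Quinlan.
Totals: Halvorsen $1,046 + $1,855 = $2,901; Quinlan $1,046 + $4,242 = $5,288; Ibarra $1,046 + $1,590 = $2,636.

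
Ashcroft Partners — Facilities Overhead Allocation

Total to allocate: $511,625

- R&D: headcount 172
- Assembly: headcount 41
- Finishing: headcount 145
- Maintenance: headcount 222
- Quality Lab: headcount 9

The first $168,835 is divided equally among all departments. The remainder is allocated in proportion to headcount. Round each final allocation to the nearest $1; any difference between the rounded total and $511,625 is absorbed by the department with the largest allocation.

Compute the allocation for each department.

R&D: $133,869 · Assembly: $57,628 · Finishing: $118,155 · Maintenance: $162,968 · Quality Lab: $39,005

$168,835 shared equally gives $33,767 per department.
Remainder $342,790 by headcount (total 589): R&D 100,101.66 → $100,102; Assembly 23,861.44 → $23,861; Finishing 84,388.03 → $84,388; Maintenance 129,200.98 → $129,201; Quality Lab 5,237.88 → $5,238.
Totals: R&D $33,767 + $100,102 = $133,869; Assembly $33,767 + $23,861 = $57,628; Finishing $33,767 + $84,388 = $118,155; Maintenance $33,767 + $129,201 = $162,968; Quality Lab $33,767 + $5,238 = $39,005.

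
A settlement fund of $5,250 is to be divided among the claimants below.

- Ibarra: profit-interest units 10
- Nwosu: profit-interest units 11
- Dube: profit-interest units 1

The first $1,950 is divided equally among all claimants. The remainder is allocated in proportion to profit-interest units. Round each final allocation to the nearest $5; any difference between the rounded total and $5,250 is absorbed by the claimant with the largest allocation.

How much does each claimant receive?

$1,950 shared equally gives $650 per claimant.
Remainder $3,300 by profit-interest units (total 22): Ibarra 1,500.00 → $1,500; Nwosu 1,650.00 → $1,650; Dube 150.00 → $150.
Totals: Ibarra $650 + $1,500 = $2,150; Nwosu $650 + $1,650 = $2,300; Dube $650 + $150 = $800.

Ibarra: $2,150 · Nwosu: $2,300 · Dube: $800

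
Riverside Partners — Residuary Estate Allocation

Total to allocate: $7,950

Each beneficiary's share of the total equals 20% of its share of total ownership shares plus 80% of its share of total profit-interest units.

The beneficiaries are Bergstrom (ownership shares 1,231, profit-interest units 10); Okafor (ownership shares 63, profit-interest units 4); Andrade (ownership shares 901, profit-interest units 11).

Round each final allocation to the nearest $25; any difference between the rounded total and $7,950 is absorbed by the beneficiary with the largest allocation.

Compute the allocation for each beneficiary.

Bergstrom: $3,425 · Okafor: $1,075 · Andrade: $3,450

Totals — ownership shares 2,195, profit-interest units 25.
Blended shares (20% ownership shares + 80% profit-interest units): Bergstrom 0.4322; Okafor 0.1337; Andrade 0.4341.
Pro-rata amounts: Bergstrom 3,435.70; Okafor 1,063.24; Andrade 3,451.06.
At nearest $25: Bergstrom $3,425; Okafor $1,075; Andrade $3,450. Sum = $7,950.
Sum already equals the total — no adjustment.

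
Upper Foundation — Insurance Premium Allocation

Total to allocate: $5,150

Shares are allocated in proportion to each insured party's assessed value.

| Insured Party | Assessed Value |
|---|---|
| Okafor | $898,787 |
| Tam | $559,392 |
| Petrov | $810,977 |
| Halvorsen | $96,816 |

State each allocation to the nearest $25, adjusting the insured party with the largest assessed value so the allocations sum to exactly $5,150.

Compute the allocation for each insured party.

Okafor: $1,950 | Tam: $1,225 | Petrov: $1,775 | Halvorsen: $200

Combined assessed value = 898,787 + 559,392 + 810,977 + 96,816 = 2,365,972.
Unrounded shares: Okafor 1,956.39; Tam 1,217.63; Petrov 1,765.25; Halvorsen 210.74.
After rounding ($25): Okafor $1,950; Tam $1,225; Petrov $1,775; Halvorsen $200. Sum = $5,150.
Sum already equals the total — no adjustment.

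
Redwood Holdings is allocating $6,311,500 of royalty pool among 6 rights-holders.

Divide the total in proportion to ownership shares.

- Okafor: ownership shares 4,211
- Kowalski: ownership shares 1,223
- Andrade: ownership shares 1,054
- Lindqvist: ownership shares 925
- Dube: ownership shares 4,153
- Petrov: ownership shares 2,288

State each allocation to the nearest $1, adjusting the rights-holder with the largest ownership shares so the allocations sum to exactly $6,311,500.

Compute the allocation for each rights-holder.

Okafor: $1,918,416; Kowalski: $557,165; Andrade: $480,173; Lindqvist: $421,404; Dube: $1,891,992; Petrov: $1,042,350

Combined ownership shares = 13,854.
Raw shares: Okafor 4,211/13,854 × $6,311,500 = 1,918,415.37; Kowalski 1,223/13,854 × $6,311,500 = 557,165.04; Andrade 1,054/13,854 × $6,311,500 = 480,173.31; Lindqvist 925/13,854 × $6,311,500 = 421,404.47; Dube 4,153/13,854 × $6,311,500 = 1,891,992.17; Petrov 2,288/13,854 × $6,311,500 = 1,042,349.65.
Rounded to nearest $1: Okafor $1,918,415; Kowalski $557,165; Andrade $480,173; Lindqvist $421,404; Dube $1,891,992; Petrov $1,042,350. Sum = $6,311,499.
Difference $6,311,500 − $6,311,499 = +$1 applied to largest ownership shares (Okafor): Okafor becomes $1,918,416.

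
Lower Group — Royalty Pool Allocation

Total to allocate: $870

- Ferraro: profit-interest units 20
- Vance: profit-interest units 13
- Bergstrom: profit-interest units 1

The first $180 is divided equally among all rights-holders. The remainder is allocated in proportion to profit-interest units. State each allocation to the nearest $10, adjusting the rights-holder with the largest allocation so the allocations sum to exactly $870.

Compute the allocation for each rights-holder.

Ferraro: $470; Vance: $320; Bergstrom: $80

Equal tier: $180 ÷ 3 = $60 apiece.
Remainder $690 by profit-interest units (total 34): Ferraro 405.88 → $410; Vance 263.82 → $260; Bergstrom 20.29 → $20.
Totals: Ferraro $60 + $410 = $470; Vance $60 + $260 = $320; Bergstrom $60 + $20 = $80.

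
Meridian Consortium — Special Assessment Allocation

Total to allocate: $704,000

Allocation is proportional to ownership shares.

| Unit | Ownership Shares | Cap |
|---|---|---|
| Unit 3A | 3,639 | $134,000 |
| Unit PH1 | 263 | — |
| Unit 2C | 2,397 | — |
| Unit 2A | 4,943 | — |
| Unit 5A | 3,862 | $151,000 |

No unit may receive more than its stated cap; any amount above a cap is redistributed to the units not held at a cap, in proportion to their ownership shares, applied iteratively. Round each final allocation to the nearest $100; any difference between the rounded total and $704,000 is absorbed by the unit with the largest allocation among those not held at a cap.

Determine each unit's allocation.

Combined ownership shares = 15,104.
Pro-rata shares before constraints: Unit 3A 169,614.41; Unit PH1 12,258.47; Unit 2C 111,724.58; Unit 2A 230,394.07; Unit 5A 180,008.47.
Cap binds for Unit 3A ($134,000), Unit 5A ($151,000); balance $419,000 reallocated over remaining ownership shares 7,603.
Remaining shares: Unit PH1 14,493.88 → $14,500; Unit 2C 132,098.25 → $132,100; Unit 2A 272,407.87 → $272,400.

Unit 3A: $134,000 · Unit PH1: $14,500 · Unit 2C: $132,100 · Unit 2A: $272,400 · Unit 5A: $151,000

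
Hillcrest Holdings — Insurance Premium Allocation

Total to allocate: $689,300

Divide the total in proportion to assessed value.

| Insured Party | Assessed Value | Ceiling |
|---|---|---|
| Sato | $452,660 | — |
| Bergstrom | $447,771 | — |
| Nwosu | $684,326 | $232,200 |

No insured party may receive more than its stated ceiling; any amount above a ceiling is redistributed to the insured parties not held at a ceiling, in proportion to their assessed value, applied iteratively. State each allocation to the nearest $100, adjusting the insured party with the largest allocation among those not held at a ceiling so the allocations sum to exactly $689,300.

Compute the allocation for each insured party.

Assessed value total: 1,584,757.
Pro-rata shares before constraints: Sato 196,887.31; Bergstrom 194,760.81; Nwosu 297,651.89.
Capped: Nwosu ($232,200); remaining pool $457,100 reallocated over remaining assessed value 900,431.
Redistributed shares: Sato 229,790.94 → $229,800; Bergstrom 227,309.06 → $227,300.

Sato: $229,800 | Bergstrom: $227,300 | Nwosu: $232,200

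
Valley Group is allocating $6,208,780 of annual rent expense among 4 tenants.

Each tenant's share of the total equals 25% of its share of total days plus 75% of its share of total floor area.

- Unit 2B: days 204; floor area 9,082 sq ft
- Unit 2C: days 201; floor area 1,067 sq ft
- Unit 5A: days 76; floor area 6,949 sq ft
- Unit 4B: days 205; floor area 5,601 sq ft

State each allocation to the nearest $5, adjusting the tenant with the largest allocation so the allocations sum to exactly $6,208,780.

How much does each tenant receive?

Days total 686; floor area total 22,699.
Composite weights (25% days + 75% floor area): Unit 2B 0.3744; Unit 2C 0.1085; Unit 5A 0.2573; Unit 4B 0.2598.
Raw shares: Unit 2B 2,324,712.03; Unit 2C 673,687.31; Unit 5A 1,597,515.48; Unit 4B 1,612,865.17.
At nearest $5: Unit 2B $2,324,710; Unit 2C $673,685; Unit 5A $1,597,515; Unit 4B $1,612,865. Sum = $6,208,775.
Difference $6,208,780 − $6,208,775 = +$5 applied to largest allocation (Unit 2B): Unit 2B becomes $2,324,715.

Unit 2B: $2,324,715; Unit 2C: $673,685; Unit 5A: $1,597,515; Unit 4B: $1,612,865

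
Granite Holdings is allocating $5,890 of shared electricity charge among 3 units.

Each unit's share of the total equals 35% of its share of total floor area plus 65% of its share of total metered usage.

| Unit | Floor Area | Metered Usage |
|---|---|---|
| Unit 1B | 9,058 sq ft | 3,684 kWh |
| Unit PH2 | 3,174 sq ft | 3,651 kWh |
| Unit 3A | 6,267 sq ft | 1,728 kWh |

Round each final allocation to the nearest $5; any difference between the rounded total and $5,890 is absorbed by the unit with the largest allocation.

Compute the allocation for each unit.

Unit 1B: $2,565; Unit PH2: $1,895; Unit 3A: $1,430

Floor area total 18,499; metered usage total 9,063.
Blended shares (35% floor area + 65% metered usage): Unit 1B 0.4356; Unit PH2 0.3219; Unit 3A 0.2425.
Unrounded shares: Unit 1B 2,565.65; Unit PH2 1,896.00; Unit 3A 1,428.35.
Rounded to nearest $5: Unit 1B $2,565; Unit PH2 $1,895; Unit 3A $1,430. Sum = $5,890.
Sum already equals the total — no adjustment.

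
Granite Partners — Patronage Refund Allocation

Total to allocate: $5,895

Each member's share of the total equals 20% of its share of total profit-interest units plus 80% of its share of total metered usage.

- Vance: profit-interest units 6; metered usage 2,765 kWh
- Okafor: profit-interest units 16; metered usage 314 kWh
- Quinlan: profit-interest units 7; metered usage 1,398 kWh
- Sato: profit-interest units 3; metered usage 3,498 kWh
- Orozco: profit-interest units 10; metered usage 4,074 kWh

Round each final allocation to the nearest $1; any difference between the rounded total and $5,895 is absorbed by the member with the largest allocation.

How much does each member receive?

Totals — profit-interest units 42, metered usage 12,049.
Blended shares (20% profit-interest units + 80% metered usage): Vance 0.2122; Okafor 0.0970; Quinlan 0.1262; Sato 0.2465; Orozco 0.3181.
Proportional shares: Vance 1,250.65; Okafor 572.04; Quinlan 743.68; Sato 1,453.34; Orozco 1,875.29.
After rounding ($1): Vance $1,251; Okafor $572; Quinlan $744; Sato $1,453; Orozco $1,875. Sum = $5,895.
No rounding difference to absorb.

Vance: $1,251; Okafor: $572; Quinlan: $744; Sato: $1,453; Orozco: $1,875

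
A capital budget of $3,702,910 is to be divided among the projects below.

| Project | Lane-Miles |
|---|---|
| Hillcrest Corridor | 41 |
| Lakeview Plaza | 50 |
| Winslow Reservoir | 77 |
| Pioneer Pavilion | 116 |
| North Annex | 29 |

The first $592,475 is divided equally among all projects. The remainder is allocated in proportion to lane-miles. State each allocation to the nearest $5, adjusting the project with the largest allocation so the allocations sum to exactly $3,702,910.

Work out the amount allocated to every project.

Equal tier: $592,475 ÷ 5 = $118,495 apiece.
Remainder $3,110,435 by lane-miles (total 313): Hillcrest Corridor 407,437.17 → $407,435; Lakeview Plaza 496,874.60 → $496,875; Winslow Reservoir 765,186.88 → $765,185; Pioneer Pavilion 1,152,749.07 → $1,152,750; North Annex 288,187.27 → $288,185.
Rounding difference +$5 on remainder applied to Pioneer Pavilion.
Totals: Hillcrest Corridor $118,495 + $407,435 = $525,930; Lakeview Plaza $118,495 + $496,875 = $615,370; Winslow Reservoir $118,495 + $765,185 = $883,680; Pioneer Pavilion $118,495 + $1,152,755 = $1,271,250; North Annex $118,495 + $288,185 = $406,680.

Hillcrest Corridor: $525,930; Lakeview Plaza: $615,370; Winslow Reservoir: $883,680; Pioneer Pavilion: $1,271,250; North Annex: $406,680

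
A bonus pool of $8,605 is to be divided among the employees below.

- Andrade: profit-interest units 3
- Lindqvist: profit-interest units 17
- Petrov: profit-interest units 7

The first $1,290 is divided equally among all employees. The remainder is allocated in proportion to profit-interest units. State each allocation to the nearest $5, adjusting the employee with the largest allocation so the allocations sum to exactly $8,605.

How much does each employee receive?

Andrade: $1,245 | Lindqvist: $5,035 | Petrov: $2,325

First tranche $1,290 split equally: $430 each.
Remainder $7,315 by profit-interest units (total 27): Andrade 812.78 → $815; Lindqvist 4,605.74 → $4,605; Petrov 1,896.48 → $1,895.
Totals: Andrade $430 + $815 = $1,245; Lindqvist $430 + $4,605 = $5,035; Petrov $430 + $1,895 = $2,325.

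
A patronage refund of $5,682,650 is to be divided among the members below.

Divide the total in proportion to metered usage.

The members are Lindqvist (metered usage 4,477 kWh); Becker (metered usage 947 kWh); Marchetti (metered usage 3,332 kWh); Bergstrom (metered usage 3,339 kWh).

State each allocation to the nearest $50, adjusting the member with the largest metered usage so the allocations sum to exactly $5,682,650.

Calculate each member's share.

Lindqvist: $2,103,400 · Becker: $444,950 · Marchetti: $1,565,500 · Bergstrom: $1,568,800

Metered usage total: 12,095.
Unrounded shares: Lindqvist 4,477/12,095 × $5,682,650 = 2,103,449.69; Becker 947/12,095 × $5,682,650 = 444,933.41; Marchetti 3,332/12,095 × $5,682,650 = 1,565,489.03; Bergstrom 3,339/12,095 × $5,682,650 = 1,568,777.87.
Rounded to nearest $50: Lindqvist $2,103,450; Becker $444,950; Marchetti $1,565,500; Bergstrom $1,568,800. Sum = $5,682,700.
Difference $5,682,650 − $5,682,700 = −$50 applied to largest metered usage (Lindqvist): Lindqvist becomes $2,103,400.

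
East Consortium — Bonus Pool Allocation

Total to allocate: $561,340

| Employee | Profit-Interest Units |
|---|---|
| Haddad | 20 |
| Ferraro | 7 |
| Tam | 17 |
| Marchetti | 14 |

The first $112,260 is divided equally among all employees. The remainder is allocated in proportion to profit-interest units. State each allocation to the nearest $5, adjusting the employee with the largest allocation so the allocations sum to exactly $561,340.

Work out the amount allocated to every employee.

Haddad: $182,920 | Ferraro: $82,265 | Tam: $159,690 | Marchetti: $136,465

Equal tier: $112,260 ÷ 4 = $28,065 apiece.
Remainder $449,080 by profit-interest units (total 58): Haddad 154,855.17 → $154,855; Ferraro 54,199.31 → $54,200; Tam 131,626.90 → $131,625; Marchetti 108,398.62 → $108,400.
Totals: Haddad $28,065 + $154,855 = $182,920; Ferraro $28,065 + $54,200 = $82,265; Tam $28,065 + $131,625 = $159,690; Marchetti $28,065 + $108,400 = $136,465.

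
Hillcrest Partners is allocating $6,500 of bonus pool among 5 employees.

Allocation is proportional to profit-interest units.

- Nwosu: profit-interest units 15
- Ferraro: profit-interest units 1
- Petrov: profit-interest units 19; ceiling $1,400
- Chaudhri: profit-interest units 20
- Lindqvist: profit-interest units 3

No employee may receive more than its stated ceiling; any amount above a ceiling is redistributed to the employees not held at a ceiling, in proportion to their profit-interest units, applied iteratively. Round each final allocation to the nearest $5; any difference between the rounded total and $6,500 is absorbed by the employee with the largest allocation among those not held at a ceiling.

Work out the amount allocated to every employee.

Combined profit-interest units = 58.
Proportional shares (ignoring caps): Nwosu 1,681.03; Ferraro 112.07; Petrov 2,129.31; Chaudhri 2,241.38; Lindqvist 336.21.
Capped: Petrov ($1,400); residual $5,100 reallocated over remaining profit-interest units 39.
Shares after redistribution: Nwosu 1,961.54 → $1,960; Ferraro 130.77 → $130; Chaudhri 2,615.38 → $2,615; Lindqvist 392.31 → $390.
Rounding difference +$5 applied to Chaudhri → $2,620.

Nwosu: $1,960; Ferraro: $130; Petrov: $1,400; Chaudhri: $2,620; Lindqvist: $390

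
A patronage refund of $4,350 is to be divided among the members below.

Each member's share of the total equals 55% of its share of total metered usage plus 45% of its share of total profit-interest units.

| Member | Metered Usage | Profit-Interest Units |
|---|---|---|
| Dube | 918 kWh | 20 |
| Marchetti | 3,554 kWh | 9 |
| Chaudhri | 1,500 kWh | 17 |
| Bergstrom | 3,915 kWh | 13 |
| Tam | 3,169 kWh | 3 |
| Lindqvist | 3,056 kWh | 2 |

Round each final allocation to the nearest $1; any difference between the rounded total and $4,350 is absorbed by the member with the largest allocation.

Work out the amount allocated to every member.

Totals — metered usage 16,112, profit-interest units 64.
Blended shares (55% metered usage + 45% profit-interest units): Dube 0.1720; Marchetti 0.1846; Chaudhri 0.1707; Bergstrom 0.2250; Tam 0.1293; Lindqvist 0.1184.
Pro-rata amounts: Dube 748.03; Marchetti 803.01; Chaudhri 742.70; Bergstrom 978.96; Tam 562.33; Lindqvist 514.96.
Rounded to nearest $1: Dube $748; Marchetti $803; Chaudhri $743; Bergstrom $979; Tam $562; Lindqvist $515. Sum = $4,350.
Rounded total matches; no reconciliation needed.

Dube: $748 · Marchetti: $803 · Chaudhri: $743 · Bergstrom: $979 · Tam: $562 · Lindqvist: $515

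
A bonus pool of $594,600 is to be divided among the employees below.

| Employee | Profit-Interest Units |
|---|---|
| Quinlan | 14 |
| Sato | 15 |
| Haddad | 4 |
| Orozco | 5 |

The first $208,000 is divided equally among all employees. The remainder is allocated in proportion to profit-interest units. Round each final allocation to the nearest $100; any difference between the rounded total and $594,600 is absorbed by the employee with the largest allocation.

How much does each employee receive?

First tranche $208,000 split equally: $52,000 each.
Remainder $386,600 by profit-interest units (total 38): Quinlan 142,431.58 → $142,400; Sato 152,605.26 → $152,600; Haddad 40,694.74 → $40,700; Orozco 50,868.42 → $50,900.
Totals: Quinlan $52,000 + $142,400 = $194,400; Sato $52,000 + $152,600 = $204,600; Haddad $52,000 + $40,700 = $92,700; Orozco $52,000 + $50,900 = $102,900.

Quinlan: $194,400; Sato: $204,600; Haddad: $92,700; Orozco: $102,900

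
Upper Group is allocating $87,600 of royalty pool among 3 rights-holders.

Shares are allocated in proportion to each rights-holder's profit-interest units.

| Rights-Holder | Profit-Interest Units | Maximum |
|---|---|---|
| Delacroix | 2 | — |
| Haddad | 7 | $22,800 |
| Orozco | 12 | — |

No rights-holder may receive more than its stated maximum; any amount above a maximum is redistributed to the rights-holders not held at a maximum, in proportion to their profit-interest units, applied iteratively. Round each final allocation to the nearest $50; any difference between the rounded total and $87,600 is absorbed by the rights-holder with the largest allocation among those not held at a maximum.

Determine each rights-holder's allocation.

Delacroix: $9,250; Haddad: $22,800; Orozco: $55,550

Sum of profit-interest units: 21.
Pro-rata shares before constraints: Delacroix 8,342.86; Haddad 29,200.00; Orozco 50,057.14.
Held at cap: Haddad ($22,800); remaining pool $64,800 reallocated over remaining profit-interest units 14.
Remaining shares: Delacroix 9,257.14 → $9,250; Orozco 55,542.86 → $55,550.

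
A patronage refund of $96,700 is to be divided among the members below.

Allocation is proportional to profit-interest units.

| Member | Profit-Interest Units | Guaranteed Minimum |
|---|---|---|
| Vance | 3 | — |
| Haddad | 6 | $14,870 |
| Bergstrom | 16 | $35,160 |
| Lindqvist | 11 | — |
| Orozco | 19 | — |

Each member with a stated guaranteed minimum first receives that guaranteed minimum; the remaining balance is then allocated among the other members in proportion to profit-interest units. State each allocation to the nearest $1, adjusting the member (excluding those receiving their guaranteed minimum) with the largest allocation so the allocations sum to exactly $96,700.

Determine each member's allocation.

Minimums first: Haddad $14,870; Bergstrom $35,160. Residual $46,670.
Residual split over remaining profit-interest units 33: Vance 4,242.73 → $4,243; Lindqvist 15,556.67 → $15,557; Orozco 26,870.61 → $26,871.
Rounding difference −$1 applied to Orozco → $26,870.

Vance: $4,243; Haddad: $14,870; Bergstrom: $35,160; Lindqvist: $15,557; Orozco: $26,870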